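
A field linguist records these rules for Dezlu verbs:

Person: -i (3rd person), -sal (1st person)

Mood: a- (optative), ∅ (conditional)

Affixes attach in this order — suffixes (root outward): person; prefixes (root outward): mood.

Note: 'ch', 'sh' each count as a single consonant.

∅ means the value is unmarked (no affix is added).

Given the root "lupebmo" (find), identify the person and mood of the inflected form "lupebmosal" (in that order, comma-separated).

1st person, conditional

Segment: lupebmo-sal.
person: -sal → 1st person.
mood: ∅ → conditional.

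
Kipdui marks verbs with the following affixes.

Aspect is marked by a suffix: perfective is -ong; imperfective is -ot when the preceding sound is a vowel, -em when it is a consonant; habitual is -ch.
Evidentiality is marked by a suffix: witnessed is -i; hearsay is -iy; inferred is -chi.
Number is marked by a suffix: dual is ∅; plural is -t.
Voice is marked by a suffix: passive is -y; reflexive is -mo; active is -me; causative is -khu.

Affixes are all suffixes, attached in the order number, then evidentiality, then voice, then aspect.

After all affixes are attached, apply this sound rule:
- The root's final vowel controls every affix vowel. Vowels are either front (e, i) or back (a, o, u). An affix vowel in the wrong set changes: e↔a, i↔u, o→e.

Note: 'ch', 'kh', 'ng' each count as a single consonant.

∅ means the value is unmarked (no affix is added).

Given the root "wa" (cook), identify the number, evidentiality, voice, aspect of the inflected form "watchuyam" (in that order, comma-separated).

plural, inferred, passive, imperfective

Segment: wa-t-chi-y-em.
number: -t → plural.
evidentiality: -chi → inferred.
voice: -y → passive.
aspect: -ot/em → imperfective.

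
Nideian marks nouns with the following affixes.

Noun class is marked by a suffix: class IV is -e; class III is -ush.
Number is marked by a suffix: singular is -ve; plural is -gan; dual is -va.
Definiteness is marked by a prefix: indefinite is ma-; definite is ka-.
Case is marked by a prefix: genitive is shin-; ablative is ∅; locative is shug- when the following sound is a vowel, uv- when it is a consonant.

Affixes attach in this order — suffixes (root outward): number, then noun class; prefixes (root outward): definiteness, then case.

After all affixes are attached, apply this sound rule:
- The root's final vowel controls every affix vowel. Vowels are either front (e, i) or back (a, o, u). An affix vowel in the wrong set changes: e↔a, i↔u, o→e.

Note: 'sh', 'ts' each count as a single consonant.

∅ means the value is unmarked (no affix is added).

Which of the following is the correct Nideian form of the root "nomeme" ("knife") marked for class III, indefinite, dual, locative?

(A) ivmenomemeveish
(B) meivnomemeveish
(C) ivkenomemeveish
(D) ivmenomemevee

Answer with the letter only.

Attach definiteness indefinite ma- → manomeme.
Attach number dual -va → manomemeva.
Attach noun class class III -ush → manomemevaush.
Attach case locative uv- (before consonant 'm') → uvmanomemevaush.
Apply vowel harmony: uvmanomemevaush → ivmenomemeveish.
So the correct form is ivmenomemeveish, option (A).
(B) meivnomemeveish is wrong: it has the affixes in the wrong order.
(C) ivkenomemeveish is wrong: it uses definite instead of indefinite for definiteness.
(D) ivmenomemevee is wrong: it uses class IV instead of class III for noun class.

A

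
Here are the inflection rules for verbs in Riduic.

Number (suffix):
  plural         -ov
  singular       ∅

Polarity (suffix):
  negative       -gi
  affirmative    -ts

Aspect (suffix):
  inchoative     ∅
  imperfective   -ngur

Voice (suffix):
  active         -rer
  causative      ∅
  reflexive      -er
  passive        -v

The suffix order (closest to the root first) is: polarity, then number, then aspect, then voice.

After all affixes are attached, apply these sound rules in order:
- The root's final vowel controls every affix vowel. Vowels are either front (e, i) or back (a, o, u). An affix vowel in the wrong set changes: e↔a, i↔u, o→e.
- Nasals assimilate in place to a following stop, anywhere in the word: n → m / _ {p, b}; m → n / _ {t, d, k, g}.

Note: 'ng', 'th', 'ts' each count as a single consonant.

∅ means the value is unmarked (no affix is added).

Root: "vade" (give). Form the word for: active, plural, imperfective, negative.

Attach polarity negative -gi → vadegi.
Attach number plural -ov → vadegiov.
Attach aspect imperfective -ngur → vadegiovngur.
Attach voice active -rer → vadegiovngurrer.
Apply vowel harmony: vadegiovngurrer → vadegievngirrer.
Nasal assimilation: no change.

vadegievngirrer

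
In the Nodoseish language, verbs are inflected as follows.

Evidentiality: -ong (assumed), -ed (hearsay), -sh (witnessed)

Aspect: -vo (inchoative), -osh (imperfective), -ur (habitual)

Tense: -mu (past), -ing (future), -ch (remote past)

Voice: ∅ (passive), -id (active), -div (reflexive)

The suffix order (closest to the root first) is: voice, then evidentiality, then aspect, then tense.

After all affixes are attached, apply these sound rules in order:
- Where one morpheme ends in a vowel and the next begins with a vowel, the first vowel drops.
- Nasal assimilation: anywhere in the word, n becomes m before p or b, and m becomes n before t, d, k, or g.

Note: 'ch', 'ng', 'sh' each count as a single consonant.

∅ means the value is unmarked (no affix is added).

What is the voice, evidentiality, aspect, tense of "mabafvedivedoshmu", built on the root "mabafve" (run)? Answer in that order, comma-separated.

reflexive, hearsay, imperfective, past

Segment: mabafve-div-ed-osh-mu.
voice: -div → reflexive.
evidentiality: -ed → hearsay.
aspect: -osh → imperfective.
tense: -mu → past.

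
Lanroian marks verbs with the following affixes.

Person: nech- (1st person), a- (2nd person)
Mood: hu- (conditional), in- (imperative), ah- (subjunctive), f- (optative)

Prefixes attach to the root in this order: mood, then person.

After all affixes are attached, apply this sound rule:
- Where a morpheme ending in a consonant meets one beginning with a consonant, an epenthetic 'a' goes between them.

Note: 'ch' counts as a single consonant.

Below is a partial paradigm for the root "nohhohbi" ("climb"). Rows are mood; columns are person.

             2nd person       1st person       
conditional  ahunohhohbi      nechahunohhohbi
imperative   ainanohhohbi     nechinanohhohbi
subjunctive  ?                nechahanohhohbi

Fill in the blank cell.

aahanohhohbi

Attach mood subjunctive ah- → ahnohhohbi.
Attach person 2nd person a- → aahnohhohbi.
Apply epenthesis: aahnohhohbi → aahanohhohbi.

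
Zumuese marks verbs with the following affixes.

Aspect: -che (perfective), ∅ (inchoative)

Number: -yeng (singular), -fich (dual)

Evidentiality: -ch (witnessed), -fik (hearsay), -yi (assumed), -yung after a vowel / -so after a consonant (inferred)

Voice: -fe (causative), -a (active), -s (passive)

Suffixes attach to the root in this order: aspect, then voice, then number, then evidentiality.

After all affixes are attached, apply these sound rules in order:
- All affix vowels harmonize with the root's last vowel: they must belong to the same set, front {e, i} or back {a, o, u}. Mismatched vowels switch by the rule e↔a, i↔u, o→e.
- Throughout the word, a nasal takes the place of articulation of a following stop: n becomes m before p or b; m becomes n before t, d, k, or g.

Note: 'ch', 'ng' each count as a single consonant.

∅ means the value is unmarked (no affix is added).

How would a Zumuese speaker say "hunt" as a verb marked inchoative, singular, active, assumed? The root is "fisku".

aspect = inchoative: zero marking, form stays fisku.
Attach voice active -a → fiskua.
Attach number singular -yeng → fiskuayeng.
Attach evidentiality assumed -yi → fiskuayengyi.
Apply vowel harmony: fiskuayengyi → fiskuayangyu.
Nasal assimilation: no change.

fiskuayangyu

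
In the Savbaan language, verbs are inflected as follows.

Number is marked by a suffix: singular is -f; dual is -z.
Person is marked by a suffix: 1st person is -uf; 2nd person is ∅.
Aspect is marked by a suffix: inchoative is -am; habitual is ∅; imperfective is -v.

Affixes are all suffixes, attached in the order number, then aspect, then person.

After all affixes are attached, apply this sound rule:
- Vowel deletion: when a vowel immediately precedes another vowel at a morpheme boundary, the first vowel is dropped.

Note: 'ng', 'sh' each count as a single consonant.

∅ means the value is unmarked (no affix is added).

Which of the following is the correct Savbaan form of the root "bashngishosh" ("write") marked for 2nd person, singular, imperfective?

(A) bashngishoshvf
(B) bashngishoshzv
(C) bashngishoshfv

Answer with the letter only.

C

Attach number singular -f → bashngishoshf.
Attach aspect imperfective -v → bashngishoshfv.
person = 2nd person: zero marking, form stays bashngishoshfv.
Vowel deletion: no change.
So the correct form is bashngishoshfv, option (C).
(A) bashngishoshvf is wrong: it has the affixes in the wrong order.
(B) bashngishoshzv is wrong: it uses dual instead of singular for number.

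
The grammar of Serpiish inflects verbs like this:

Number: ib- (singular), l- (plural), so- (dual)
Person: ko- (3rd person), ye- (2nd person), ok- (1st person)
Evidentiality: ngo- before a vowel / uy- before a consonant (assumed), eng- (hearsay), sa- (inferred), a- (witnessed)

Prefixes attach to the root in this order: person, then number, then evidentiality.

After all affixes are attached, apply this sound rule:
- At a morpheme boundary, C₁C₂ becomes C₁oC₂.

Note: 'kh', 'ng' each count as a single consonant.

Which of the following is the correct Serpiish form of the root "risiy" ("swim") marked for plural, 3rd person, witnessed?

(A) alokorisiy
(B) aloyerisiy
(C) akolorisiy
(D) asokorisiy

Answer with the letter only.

Attach person 3rd person ko- → korisiy.
Attach number plural l- → lkorisiy.
Attach evidentiality witnessed a- → alkorisiy.
Apply epenthesis: alkorisiy → alokorisiy.
So the correct form is alokorisiy, option (A).
(D) asokorisiy is wrong: it uses dual instead of plural for number.
(C) akolorisiy is wrong: it has the affixes in the wrong order.
(B) aloyerisiy is wrong: it uses 2nd person instead of 3rd person for person.

A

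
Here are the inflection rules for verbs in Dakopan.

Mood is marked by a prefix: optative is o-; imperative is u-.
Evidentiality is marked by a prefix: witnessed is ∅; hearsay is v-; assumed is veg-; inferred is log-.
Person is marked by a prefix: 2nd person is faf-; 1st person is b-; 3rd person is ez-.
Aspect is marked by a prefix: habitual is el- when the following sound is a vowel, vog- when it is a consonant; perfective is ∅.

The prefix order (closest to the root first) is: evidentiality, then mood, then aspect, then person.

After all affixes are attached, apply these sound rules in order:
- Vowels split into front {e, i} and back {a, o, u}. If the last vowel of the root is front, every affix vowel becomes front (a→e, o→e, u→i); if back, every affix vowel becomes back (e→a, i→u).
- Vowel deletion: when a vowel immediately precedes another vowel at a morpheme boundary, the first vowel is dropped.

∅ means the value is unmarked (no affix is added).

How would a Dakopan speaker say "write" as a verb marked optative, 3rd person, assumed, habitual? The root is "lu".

azalovaglu

Attach evidentiality assumed veg- → veglu.
Attach mood optative o- → oveglu.
Attach aspect habitual el- (before vowel 'o') → eloveglu.
Attach person 3rd person ez- → ezeloveglu.
Apply vowel harmony: ezeloveglu → azalovaglu.
Vowel deletion: no change.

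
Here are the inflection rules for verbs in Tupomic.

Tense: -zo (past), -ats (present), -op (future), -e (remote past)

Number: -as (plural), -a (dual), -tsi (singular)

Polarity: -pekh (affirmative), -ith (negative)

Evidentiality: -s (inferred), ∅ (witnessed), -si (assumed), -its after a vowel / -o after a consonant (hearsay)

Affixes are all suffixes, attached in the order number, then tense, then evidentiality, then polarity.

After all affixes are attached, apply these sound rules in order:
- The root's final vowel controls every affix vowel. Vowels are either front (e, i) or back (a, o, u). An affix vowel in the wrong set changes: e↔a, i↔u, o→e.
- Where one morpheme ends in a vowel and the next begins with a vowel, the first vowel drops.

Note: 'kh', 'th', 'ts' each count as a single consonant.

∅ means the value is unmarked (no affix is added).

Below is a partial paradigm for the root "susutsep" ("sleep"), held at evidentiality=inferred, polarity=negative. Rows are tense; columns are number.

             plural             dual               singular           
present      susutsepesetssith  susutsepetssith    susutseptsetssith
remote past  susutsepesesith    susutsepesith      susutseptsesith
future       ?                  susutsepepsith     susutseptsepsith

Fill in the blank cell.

Attach number plural -as → susutsepas.
Attach tense future -op → susutsepasop.
Attach evidentiality inferred -s → susutsepasops.
Attach polarity negative -ith → susutsepasopsith.
Apply vowel harmony: susutsepasopsith → susutsepesepsith.
Vowel deletion: no change.

susutsepesepsith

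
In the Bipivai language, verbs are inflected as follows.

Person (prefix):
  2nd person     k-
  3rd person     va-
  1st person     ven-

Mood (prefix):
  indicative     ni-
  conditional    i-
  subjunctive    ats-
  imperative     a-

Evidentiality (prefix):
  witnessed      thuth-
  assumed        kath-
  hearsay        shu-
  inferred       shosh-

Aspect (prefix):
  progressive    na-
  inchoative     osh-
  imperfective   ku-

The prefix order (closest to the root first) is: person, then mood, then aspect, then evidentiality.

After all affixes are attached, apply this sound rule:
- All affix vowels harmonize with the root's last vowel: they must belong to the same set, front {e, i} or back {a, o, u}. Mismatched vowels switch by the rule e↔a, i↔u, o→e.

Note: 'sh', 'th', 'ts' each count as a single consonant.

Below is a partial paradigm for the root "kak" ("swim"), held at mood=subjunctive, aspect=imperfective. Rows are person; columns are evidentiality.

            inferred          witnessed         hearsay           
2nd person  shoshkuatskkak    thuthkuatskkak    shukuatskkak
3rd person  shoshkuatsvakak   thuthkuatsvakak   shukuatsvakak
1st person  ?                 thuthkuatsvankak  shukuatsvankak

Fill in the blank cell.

Attach person 1st person ven- → venkak.
Attach mood subjunctive ats- → atsvenkak.
Attach aspect imperfective ku- → kuatsvenkak.
Attach evidentiality inferred shosh- → shoshkuatsvenkak.
Apply vowel harmony: shoshkuatsvenkak → shoshkuatsvankak.

shoshkuatsvankak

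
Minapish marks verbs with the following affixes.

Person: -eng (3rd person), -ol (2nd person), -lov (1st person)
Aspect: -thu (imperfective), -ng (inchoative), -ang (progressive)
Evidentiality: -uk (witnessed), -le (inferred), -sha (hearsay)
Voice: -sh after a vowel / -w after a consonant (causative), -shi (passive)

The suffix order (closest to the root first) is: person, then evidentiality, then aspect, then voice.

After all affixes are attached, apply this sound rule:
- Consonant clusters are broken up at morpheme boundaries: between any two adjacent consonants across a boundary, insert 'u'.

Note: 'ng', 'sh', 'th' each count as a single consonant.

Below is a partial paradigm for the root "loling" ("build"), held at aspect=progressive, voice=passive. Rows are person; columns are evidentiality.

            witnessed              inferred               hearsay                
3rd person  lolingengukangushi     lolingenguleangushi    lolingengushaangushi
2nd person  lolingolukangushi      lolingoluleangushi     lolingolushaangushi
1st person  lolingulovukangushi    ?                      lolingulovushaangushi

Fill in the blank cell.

lolingulovuleangushi

Attach person 1st person -lov → lolinglov.
Attach evidentiality inferred -le → lolinglovle.
Attach aspect progressive -ang → lolinglovleang.
Attach voice passive -shi → lolinglovleangshi.
Apply epenthesis: lolinglovleangshi → lolingulovuleangushi.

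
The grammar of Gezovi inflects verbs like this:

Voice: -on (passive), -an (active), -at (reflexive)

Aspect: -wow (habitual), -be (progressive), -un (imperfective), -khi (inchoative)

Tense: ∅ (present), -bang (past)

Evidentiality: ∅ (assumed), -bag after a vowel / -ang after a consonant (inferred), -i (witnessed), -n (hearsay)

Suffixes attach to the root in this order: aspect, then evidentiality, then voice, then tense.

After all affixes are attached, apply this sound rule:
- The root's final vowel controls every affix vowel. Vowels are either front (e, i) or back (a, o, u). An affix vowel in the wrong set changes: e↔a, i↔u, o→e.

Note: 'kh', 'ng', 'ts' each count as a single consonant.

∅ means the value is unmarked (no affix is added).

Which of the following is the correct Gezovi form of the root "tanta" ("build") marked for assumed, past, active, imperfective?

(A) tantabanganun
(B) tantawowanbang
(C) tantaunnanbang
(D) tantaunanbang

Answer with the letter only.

D

Attach aspect imperfective -un → tantaun.
evidentiality = assumed: zero marking, form stays tantaun.
Attach voice active -an → tantaunan.
Attach tense past -bang → tantaunanbang.
Vowel harmony: no change.
So the correct form is tantaunanbang, option (D).
(A) tantabanganun is wrong: it has the affixes in the wrong order.
(B) tantawowanbang is wrong: it uses habitual instead of imperfective for aspect.
(C) tantaunnanbang is wrong: it uses hearsay instead of assumed for evidentiality.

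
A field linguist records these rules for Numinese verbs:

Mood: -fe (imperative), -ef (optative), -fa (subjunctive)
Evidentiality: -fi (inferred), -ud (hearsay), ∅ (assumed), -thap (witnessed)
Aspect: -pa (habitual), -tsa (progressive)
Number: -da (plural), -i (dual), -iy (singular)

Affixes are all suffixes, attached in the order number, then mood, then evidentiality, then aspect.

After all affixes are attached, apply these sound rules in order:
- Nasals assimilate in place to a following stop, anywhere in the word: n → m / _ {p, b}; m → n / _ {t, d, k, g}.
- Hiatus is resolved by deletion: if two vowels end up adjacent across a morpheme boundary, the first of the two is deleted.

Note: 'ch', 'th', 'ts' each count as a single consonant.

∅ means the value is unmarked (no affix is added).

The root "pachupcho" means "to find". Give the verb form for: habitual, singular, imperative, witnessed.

Attach number singular -iy → pachupchoiy.
Attach mood imperative -fe → pachupchoiyfe.
Attach evidentiality witnessed -thap → pachupchoiyfethap.
Attach aspect habitual -pa → pachupchoiyfethappa.
Nasal assimilation: no change.
Apply vowel deletion: pachupchoiyfethappa → pachupchiyfethappa.

pachupchiyfethappa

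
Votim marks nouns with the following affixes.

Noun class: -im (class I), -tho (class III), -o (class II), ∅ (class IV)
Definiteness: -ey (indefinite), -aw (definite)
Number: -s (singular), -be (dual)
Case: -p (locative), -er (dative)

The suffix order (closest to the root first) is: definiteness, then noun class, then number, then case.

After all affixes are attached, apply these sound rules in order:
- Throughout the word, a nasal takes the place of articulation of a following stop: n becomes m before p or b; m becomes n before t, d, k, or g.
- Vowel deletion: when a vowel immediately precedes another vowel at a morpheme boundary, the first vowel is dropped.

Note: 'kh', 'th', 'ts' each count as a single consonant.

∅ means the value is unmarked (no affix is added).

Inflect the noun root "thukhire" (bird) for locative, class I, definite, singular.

thukhirawimsp

Attach definiteness definite -aw → thukhireaw.
Attach noun class class I -im → thukhireawim.
Attach number singular -s → thukhireawims.
Attach case locative -p → thukhireawimsp.
Nasal assimilation: no change.
Apply vowel deletion: thukhireawimsp → thukhirawimsp.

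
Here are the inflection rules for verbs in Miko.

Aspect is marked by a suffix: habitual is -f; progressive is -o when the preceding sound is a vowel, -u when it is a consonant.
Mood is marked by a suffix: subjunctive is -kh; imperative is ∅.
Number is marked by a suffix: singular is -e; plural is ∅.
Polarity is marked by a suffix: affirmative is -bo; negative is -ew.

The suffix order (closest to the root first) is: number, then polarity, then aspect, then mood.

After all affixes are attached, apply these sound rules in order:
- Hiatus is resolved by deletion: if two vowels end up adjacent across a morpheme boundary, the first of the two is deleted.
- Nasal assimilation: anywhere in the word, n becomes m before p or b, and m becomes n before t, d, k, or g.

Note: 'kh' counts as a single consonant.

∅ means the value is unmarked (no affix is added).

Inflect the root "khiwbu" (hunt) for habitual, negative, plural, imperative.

number = plural: zero marking, form stays khiwbu.
Attach polarity negative -ew → khiwbuew.
Attach aspect habitual -f → khiwbuewf.
mood = imperative: zero marking, form stays khiwbuewf.
Apply vowel deletion: khiwbuewf → khiwbewf.
Nasal assimilation: no change.

khiwbewf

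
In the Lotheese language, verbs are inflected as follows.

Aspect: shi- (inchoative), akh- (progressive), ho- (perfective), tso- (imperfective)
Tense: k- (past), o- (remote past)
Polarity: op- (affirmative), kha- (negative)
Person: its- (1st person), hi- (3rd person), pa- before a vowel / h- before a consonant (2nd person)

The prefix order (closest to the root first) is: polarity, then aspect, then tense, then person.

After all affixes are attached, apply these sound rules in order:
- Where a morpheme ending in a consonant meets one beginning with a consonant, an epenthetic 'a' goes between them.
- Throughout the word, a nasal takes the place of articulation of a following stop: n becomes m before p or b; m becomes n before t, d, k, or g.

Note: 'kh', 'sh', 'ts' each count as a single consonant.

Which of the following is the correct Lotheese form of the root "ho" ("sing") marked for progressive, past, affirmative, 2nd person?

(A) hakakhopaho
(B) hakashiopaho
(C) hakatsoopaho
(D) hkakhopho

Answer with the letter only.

A

Attach polarity affirmative op- → opho.
Attach aspect progressive akh- → akhopho.
Attach tense past k- → kakhopho.
Attach person 2nd person h- (before consonant 'k') → hkakhopho.
Apply epenthesis: hkakhopho → hakakhopaho.
Nasal assimilation: no change.
So the correct form is hakakhopaho, option (A).
(D) hkakhopho is wrong: it fails to apply the sound rule(s).
(B) hakashiopaho is wrong: it uses inchoative instead of progressive for aspect.
(C) hakatsoopaho is wrong: it uses imperfective instead of progressive for aspect.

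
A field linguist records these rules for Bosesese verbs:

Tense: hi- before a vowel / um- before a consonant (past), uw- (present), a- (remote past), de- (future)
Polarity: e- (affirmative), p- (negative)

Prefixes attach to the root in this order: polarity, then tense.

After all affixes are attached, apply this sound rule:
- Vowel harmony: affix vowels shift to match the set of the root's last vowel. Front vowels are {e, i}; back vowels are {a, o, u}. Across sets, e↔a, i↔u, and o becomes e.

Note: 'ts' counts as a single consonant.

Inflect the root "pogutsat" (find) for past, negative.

umppogutsat

Attach polarity negative p- → ppogutsat.
Attach tense past um- (before consonant 'p') → umppogutsat.
Vowel harmony: no change.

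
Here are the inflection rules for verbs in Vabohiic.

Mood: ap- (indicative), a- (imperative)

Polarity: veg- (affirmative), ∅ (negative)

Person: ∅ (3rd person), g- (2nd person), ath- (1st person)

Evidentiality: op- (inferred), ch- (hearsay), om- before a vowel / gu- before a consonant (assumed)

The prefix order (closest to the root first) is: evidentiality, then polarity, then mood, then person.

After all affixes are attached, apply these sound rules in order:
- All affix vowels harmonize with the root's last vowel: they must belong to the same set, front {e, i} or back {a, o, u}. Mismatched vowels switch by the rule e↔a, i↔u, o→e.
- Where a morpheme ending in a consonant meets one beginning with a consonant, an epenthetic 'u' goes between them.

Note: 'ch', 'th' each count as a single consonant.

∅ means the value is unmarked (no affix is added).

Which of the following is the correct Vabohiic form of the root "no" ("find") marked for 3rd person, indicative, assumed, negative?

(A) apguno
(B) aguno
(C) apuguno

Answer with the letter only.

C

Attach evidentiality assumed gu- (before consonant 'n') → guno.
polarity = negative: zero marking, form stays guno.
Attach mood indicative ap- → apguno.
person = 3rd person: zero marking, form stays apguno.
Vowel harmony: no change.
Apply epenthesis: apguno → apuguno.
So the correct form is apuguno, option (C).
(A) apguno is wrong: it fails to apply the sound rule(s).
(B) aguno is wrong: it uses imperative instead of indicative for mood.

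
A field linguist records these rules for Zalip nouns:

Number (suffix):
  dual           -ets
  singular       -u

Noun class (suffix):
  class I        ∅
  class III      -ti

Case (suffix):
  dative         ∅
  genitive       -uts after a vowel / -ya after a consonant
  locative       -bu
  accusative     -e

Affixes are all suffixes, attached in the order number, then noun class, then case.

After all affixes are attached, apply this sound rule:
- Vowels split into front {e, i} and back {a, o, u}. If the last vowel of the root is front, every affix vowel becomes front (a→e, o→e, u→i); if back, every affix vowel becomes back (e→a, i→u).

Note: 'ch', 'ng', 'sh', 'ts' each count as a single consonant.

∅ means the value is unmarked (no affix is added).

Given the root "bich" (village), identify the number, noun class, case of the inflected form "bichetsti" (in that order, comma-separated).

dual, class III, dative

Segment: bich-ets-ti.
number: -ets → dual.
noun class: -ti → class III.
case: ∅ → dative.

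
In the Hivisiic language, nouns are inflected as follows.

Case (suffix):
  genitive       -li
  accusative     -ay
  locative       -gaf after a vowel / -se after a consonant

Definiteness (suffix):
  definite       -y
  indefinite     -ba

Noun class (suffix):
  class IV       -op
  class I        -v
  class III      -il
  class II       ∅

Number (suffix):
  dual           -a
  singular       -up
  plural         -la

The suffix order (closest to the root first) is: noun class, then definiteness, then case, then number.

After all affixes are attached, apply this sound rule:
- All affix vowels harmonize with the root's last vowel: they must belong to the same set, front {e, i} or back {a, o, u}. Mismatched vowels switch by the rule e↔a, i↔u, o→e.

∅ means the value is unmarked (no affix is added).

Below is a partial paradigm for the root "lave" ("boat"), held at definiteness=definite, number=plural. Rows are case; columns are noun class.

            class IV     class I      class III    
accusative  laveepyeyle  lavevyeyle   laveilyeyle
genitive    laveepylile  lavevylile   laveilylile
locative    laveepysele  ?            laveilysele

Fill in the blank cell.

Attach noun class class I -v → lavev.
Attach definiteness definite -y → lavevy.
Attach case locative -se (after consonant 'y') → lavevyse.
Attach number plural -la → lavevysela.
Apply vowel harmony: lavevysela → lavevysele.

lavevysele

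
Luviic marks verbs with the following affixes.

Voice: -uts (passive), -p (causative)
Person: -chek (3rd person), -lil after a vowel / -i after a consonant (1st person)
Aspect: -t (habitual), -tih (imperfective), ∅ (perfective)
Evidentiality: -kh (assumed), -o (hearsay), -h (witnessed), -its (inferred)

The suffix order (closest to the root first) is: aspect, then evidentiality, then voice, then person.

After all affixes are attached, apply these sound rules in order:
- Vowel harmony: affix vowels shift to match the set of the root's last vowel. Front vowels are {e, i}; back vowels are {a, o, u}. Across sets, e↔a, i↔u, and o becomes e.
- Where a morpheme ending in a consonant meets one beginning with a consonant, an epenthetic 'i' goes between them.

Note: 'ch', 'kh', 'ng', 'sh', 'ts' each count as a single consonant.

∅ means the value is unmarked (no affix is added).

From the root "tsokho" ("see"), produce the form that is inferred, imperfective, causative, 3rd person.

Attach aspect imperfective -tih → tsokhotih.
Attach evidentiality inferred -its → tsokhotihits.
Attach voice causative -p → tsokhotihitsp.
Attach person 3rd person -chek → tsokhotihitspchek.
Apply vowel harmony: tsokhotihitspchek → tsokhotuhutspchak.
Apply epenthesis: tsokhotuhutspchak → tsokhotuhutsipichak.

tsokhotuhutsipichak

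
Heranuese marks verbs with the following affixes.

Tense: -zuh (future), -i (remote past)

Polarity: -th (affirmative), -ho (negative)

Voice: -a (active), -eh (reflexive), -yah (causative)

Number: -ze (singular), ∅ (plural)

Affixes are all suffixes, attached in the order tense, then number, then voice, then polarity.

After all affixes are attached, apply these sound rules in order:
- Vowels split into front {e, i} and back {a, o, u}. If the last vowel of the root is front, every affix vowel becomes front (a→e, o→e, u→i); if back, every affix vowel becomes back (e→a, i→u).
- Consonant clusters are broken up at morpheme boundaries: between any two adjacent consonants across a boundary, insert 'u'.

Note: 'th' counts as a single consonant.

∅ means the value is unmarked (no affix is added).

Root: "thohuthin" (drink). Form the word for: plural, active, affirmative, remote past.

thohuthinieth

Attach tense remote past -i → thohuthini.
number = plural: zero marking, form stays thohuthini.
Attach voice active -a → thohuthinia.
Attach polarity affirmative -th → thohuthiniath.
Apply vowel harmony: thohuthiniath → thohuthinieth.
Epenthesis: no change.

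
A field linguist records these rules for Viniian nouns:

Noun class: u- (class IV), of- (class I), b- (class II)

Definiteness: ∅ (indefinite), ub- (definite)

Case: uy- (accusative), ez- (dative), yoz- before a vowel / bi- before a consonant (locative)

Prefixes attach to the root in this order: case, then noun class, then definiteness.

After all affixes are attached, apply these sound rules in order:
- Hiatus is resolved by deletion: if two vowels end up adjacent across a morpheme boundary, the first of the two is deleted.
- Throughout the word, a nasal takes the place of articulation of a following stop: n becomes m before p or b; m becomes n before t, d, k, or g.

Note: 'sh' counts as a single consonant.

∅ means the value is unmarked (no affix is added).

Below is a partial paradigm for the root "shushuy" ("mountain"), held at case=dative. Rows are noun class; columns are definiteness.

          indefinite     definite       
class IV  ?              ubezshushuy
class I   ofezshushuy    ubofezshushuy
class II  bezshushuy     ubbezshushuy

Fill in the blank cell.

ezshushuy

Attach case dative ez- → ezshushuy.
Attach noun class class IV u- → uezshushuy.
definiteness = indefinite: zero marking, form stays uezshushuy.
Apply vowel deletion: uezshushuy → ezshushuy.
Nasal assimilation: no change.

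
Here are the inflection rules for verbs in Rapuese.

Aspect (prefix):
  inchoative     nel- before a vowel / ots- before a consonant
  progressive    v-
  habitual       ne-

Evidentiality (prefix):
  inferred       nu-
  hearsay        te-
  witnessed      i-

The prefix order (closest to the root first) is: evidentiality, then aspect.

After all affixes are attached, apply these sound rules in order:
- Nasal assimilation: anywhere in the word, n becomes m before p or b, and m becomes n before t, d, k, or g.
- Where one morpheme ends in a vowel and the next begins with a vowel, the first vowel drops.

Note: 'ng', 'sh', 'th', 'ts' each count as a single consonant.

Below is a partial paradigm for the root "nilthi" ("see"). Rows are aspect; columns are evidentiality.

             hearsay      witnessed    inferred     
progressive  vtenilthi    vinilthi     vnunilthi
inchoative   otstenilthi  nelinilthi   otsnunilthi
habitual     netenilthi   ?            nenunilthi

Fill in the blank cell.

ninilthi

Attach evidentiality witnessed i- → inilthi.
Attach aspect habitual ne- → neinilthi.
Nasal assimilation: no change.
Apply vowel deletion: neinilthi → ninilthi.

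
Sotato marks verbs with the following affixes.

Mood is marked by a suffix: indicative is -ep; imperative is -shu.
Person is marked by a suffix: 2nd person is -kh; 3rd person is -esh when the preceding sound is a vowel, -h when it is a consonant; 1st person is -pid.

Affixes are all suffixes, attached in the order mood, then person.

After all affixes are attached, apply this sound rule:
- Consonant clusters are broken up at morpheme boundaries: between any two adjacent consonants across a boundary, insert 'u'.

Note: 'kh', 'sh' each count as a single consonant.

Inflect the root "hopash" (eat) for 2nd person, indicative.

hopashepukh

Attach mood indicative -ep → hopashep.
Attach person 2nd person -kh → hopashepkh.
Apply epenthesis: hopashepkh → hopashepukh.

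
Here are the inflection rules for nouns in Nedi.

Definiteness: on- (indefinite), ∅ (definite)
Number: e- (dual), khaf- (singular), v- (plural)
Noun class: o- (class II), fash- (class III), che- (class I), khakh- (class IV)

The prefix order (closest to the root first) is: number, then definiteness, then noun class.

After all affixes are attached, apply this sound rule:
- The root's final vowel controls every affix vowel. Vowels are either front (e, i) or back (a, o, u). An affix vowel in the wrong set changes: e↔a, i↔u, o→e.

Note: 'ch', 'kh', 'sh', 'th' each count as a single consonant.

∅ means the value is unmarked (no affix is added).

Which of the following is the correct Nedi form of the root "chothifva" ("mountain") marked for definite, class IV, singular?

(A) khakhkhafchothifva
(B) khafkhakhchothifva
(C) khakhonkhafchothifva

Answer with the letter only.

Attach number singular khaf- → khafchothifva.
definiteness = definite: zero marking, form stays khafchothifva.
Attach noun class class IV khakh- → khakhkhafchothifva.
Vowel harmony: no change.
So the correct form is khakhkhafchothifva, option (A).
(C) khakhonkhafchothifva is wrong: it uses indefinite instead of definite for definiteness.
(B) khafkhakhchothifva is wrong: it has the affixes in the wrong order.

A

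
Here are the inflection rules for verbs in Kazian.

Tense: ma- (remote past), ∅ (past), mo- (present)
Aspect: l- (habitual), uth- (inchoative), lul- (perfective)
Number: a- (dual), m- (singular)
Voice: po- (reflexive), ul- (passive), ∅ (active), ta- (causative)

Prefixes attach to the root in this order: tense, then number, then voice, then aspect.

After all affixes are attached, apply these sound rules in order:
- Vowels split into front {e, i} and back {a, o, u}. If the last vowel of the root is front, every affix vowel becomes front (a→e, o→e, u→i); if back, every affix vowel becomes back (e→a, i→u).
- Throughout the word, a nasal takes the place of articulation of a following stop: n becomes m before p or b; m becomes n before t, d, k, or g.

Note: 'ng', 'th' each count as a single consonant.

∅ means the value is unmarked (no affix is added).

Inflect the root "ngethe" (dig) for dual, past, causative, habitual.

tense = past: zero marking, form stays ngethe.
Attach number dual a- → angethe.
Attach voice causative ta- → taangethe.
Attach aspect habitual l- → ltaangethe.
Apply vowel harmony: ltaangethe → lteengethe.
Nasal assimilation: no change.

lteengethe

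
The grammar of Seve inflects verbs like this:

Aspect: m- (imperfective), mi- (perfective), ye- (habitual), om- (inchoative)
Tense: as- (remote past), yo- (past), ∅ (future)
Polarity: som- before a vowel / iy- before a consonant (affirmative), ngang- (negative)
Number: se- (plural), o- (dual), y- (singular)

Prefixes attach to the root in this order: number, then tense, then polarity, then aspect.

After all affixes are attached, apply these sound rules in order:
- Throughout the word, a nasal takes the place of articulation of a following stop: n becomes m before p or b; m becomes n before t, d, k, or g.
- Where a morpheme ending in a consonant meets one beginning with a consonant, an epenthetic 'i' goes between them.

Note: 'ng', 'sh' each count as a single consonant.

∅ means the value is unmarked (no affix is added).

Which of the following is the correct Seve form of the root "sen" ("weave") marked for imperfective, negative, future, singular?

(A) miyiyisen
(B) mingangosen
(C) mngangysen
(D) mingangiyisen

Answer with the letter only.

D

Attach number singular y- → ysen.
tense = future: zero marking, form stays ysen.
Attach polarity negative ngang- → ngangysen.
Attach aspect imperfective m- → mngangysen.
Nasal assimilation: no change.
Apply epenthesis: mngangysen → mingangiyisen.
So the correct form is mingangiyisen, option (D).
(C) mngangysen is wrong: it fails to apply the sound rule(s).
(B) mingangosen is wrong: it uses dual instead of singular for number.
(A) miyiyisen is wrong: it uses affirmative instead of negative for polarity.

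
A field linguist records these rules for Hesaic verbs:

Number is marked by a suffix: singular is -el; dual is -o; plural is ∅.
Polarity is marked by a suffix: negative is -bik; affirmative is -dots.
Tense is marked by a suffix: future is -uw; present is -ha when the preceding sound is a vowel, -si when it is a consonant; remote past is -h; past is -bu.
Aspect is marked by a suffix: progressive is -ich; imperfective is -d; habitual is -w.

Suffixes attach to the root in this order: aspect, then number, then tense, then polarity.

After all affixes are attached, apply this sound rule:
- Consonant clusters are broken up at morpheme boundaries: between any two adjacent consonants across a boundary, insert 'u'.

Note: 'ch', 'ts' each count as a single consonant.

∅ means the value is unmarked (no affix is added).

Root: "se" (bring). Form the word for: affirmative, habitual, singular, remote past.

Attach aspect habitual -w → sew.
Attach number singular -el → sewel.
Attach tense remote past -h → sewelh.
Attach polarity affirmative -dots → sewelhdots.
Apply epenthesis: sewelhdots → seweluhudots.

seweluhudots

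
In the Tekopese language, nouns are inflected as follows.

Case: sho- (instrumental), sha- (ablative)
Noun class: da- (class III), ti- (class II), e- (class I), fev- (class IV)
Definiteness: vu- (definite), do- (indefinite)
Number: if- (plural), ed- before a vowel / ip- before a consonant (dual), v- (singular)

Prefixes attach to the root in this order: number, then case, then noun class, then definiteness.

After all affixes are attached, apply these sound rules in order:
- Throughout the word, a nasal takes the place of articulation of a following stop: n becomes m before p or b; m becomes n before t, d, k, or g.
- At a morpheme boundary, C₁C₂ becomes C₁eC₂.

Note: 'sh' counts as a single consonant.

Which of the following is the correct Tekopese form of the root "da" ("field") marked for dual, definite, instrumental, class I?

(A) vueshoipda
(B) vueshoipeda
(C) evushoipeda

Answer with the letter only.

B

Attach number dual ip- (before consonant 'd') → ipda.
Attach case instrumental sho- → shoipda.
Attach noun class class I e- → eshoipda.
Attach definiteness definite vu- → vueshoipda.
Nasal assimilation: no change.
Apply epenthesis: vueshoipda → vueshoipeda.
So the correct form is vueshoipeda, option (B).
(C) evushoipeda is wrong: it has the affixes in the wrong order.
(A) vueshoipda is wrong: it fails to apply the sound rule(s).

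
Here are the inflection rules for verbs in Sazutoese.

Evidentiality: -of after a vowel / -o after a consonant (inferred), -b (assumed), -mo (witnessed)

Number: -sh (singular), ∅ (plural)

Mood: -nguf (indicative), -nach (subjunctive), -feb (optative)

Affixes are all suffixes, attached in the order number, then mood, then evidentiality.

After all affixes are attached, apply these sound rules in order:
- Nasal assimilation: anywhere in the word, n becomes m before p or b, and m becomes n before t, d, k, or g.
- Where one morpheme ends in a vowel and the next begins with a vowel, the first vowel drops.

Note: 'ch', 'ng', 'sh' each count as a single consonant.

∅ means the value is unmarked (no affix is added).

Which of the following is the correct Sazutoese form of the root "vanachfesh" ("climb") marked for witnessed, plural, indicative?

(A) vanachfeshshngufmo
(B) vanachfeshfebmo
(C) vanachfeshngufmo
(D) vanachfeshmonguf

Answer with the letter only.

number = plural: zero marking, form stays vanachfesh.
Attach mood indicative -nguf → vanachfeshnguf.
Attach evidentiality witnessed -mo → vanachfeshngufmo.
Nasal assimilation: no change.
Vowel deletion: no change.
So the correct form is vanachfeshngufmo, option (C).
(B) vanachfeshfebmo is wrong: it uses optative instead of indicative for mood.
(D) vanachfeshmonguf is wrong: it has the affixes in the wrong order.
(A) vanachfeshshngufmo is wrong: it uses singular instead of plural for number.

C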